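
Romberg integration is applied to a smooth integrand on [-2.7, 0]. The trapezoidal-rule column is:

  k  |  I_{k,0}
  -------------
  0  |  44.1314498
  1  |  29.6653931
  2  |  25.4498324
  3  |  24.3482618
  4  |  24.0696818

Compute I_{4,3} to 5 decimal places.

23.97653

Richardson extrapolation on the trapezoidal column (denominator 4−1=3):
I_{2,1} = (4·25.4498324 − 29.6653931) / 3 = 24.0446455
I_{3,1} = (4·24.3482618 − 25.4498324) / 3 = 23.9810716
I_{4,1} = (4·24.0696818 − 24.3482618) / 3 = 23.9768218
I_{3,2} = (16·23.9810716 − 24.0446455) / 15 = 23.9768333
I_{4,2} = 23.9768218 + (23.9768218 − 23.9810716)/15 = 23.9765385
I_{4,3} = 23.9765385 + (23.9765385 − 23.9768333)/63 = 23.9765338
(Column j=1 coincides with Simpson's rule on the same nodes.)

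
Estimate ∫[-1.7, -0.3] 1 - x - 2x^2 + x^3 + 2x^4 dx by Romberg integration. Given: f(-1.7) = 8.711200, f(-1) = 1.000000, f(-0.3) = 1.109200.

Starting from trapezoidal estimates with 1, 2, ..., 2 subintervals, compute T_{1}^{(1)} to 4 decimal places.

3.2248

T_{0}^{(0)} (trapezoid, 1 panel, h=1.4000): 6.874280
T_{1}^{(0)} (trapezoid, 2 panels, h=0.7000): 4.137140
T_{1}^{(1)} = 4.137140 + (4.137140 − 6.874280)/3 = 3.224760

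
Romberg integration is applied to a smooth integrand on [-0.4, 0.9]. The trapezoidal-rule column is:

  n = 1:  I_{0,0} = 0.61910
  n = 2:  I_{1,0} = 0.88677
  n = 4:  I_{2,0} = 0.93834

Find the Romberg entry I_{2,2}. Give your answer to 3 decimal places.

Richardson extrapolation on the trapezoidal column (denominator 4−1=3):
I_{1,1} = (4·0.88677 − 0.61910) / 3 = 0.97599
I_{2,1} = (4·0.93834 − 0.88677) / 3 = 0.95553
I_{2,2} = 0.95553 + (0.95553 − 0.97599)/15 = 0.95417
(Column j=1 coincides with Simpson's rule on the same nodes.)

0.954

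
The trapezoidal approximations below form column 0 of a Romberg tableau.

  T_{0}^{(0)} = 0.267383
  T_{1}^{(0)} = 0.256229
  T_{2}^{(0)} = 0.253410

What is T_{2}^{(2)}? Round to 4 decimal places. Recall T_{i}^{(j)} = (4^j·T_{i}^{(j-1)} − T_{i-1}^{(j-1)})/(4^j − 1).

0.2525

Richardson extrapolation on the trapezoidal column (denominator 4−1=3):
T_{1}^{(1)} = (4·0.256229 − 0.267383) / 3 = 0.252511
T_{2}^{(1)} = (4·0.253410 − 0.256229) / 3 = 0.252470
T_{2}^{(2)} = 0.252470 + (0.252470 − 0.252511)/15 = 0.252467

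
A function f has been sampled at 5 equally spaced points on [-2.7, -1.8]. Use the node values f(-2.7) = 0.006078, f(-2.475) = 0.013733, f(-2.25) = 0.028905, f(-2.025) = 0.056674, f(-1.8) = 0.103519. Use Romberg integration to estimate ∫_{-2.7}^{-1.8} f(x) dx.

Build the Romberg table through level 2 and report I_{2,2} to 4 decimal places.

I_{0,0} (trapezoid, 1 panel, h=0.9000): 0.049319
I_{1,0} (trapezoid, 2 panels, h=0.4500): 0.037667
I_{2,0} (trapezoid, 4 panels, h=0.2250): 0.034675
I_{1,1} = 0.037667 + (0.037667 − 0.049319)/3 = 0.033783
I_{2,1} = 0.034675 + (0.034675 − 0.037667)/3 = 0.033678
I_{2,2} = 0.033678 + (0.033678 − 0.033783)/15 = 0.033671

0.0337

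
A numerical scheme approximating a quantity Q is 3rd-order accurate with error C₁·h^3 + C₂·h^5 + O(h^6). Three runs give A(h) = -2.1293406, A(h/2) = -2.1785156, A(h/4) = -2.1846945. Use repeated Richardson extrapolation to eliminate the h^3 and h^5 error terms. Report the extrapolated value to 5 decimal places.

First eliminate the h^3 term (factor 2^3 = 8):
  B₁ = (8·(-2.1785156) − (-2.1293406))/7 = -2.1855406
  B₂ = (8·(-2.1846945) − (-2.1785156))/7 = -2.1855772
Then eliminate the h^5 term (factor 2^5 = 32):
  (32·(-2.1855772) − (-2.1855406))/31 = -2.1855784

-2.18558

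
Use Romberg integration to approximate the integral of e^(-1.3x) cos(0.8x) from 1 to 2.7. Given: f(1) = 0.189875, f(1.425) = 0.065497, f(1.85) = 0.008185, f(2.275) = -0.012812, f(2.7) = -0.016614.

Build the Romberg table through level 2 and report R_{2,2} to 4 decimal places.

R_{0,0} (trapezoid, 1 panel, h=1.7000): 0.147272
R_{1,0} (trapezoid, 2 panels, h=0.8500): 0.080593
R_{2,0} (trapezoid, 4 panels, h=0.4250): 0.062688
R_{1,1} = 0.080593 + (0.080593 − 0.147272)/3 = 0.058367
R_{2,1} = 0.062688 + (0.062688 − 0.080593)/3 = 0.056720
R_{2,2} = 0.056720 + (0.056720 − 0.058367)/15 = 0.056610

0.0566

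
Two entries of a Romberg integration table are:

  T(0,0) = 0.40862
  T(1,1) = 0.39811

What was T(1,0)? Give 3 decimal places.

From T(1,1) = (4·T(1,0) − T(0,0))/3, solve for T(1,0):
4·T(1,0) = 3·0.39811 + 0.40862 = 1.60295
T(1,0) = 0.40074

0.401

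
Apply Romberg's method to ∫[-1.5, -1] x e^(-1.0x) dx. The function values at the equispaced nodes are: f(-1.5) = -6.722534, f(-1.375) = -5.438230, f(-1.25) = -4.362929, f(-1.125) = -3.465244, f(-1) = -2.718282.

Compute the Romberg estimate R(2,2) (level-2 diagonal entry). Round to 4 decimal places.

-2.2408

R(0,0) (trapezoid, 1 panel, h=0.5000): -2.360204
R(1,0) (trapezoid, 2 panels, h=0.2500): -2.270834
R(2,0) (trapezoid, 4 panels, h=0.1250): -2.248351
R(1,1) = -2.270834 + (-2.270834 − (-2.360204))/3 = -2.241044
R(2,1) = -2.248351 + (-2.248351 − (-2.270834))/3 = -2.240857
R(2,2) = -2.240857 + (-2.240857 − (-2.241044))/15 = -2.240845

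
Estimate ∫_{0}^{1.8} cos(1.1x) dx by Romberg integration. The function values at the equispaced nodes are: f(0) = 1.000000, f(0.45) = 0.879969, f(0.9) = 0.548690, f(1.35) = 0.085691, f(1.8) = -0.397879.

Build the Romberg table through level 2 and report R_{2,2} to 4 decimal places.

0.8340

R_{0,0} (trapezoid, 1 panel, h=1.8000): 0.541909
R_{1,0} (trapezoid, 2 panels, h=0.9000): 0.764775
R_{2,0} (trapezoid, 4 panels, h=0.4500): 0.816935
R_{1,1} = 0.764775 + (0.764775 − 0.541909)/3 = 0.839064
R_{2,1} = 0.816935 + (0.816935 − 0.764775)/3 = 0.834322
R_{2,2} = 0.834322 + (0.834322 − 0.839064)/15 = 0.834006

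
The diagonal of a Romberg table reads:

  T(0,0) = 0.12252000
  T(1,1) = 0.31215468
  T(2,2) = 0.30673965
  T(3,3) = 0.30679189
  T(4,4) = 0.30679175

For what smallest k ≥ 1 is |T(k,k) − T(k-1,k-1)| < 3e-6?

|T(1,1) − T(0,0)| = 0.18963468 ≥ 3e-6
|T(2,2) − T(1,1)| = 0.00541503 ≥ 3e-6
|T(3,3) − T(2,2)| = 0.00005224 ≥ 3e-6
|T(4,4) − T(3,3)| = 0.00000014 < 3e-6

k = 4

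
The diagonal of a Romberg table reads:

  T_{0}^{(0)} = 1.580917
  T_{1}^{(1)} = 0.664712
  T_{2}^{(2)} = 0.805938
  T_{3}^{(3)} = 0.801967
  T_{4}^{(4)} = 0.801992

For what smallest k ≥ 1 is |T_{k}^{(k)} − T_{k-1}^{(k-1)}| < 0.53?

|T_{1}^{(1)} − T_{0}^{(0)}| = 0.916205 ≥ 0.53
|T_{2}^{(2)} − T_{1}^{(1)}| = 0.141226 < 0.53

k = 2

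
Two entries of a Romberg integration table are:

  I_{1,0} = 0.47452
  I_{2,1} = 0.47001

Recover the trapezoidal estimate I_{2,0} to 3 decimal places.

From I_{2,1} = (4·I_{2,0} − I_{1,0})/3, solve for I_{2,0}:
4·I_{2,0} = 3·0.47001 + 0.47452 = 1.88455
I_{2,0} = 0.47114

0.471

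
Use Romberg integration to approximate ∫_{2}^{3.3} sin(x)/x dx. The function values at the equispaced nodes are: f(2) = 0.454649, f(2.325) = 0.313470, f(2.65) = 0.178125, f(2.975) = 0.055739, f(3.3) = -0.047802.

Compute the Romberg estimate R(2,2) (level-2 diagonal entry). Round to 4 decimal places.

0.2427

R(0,0) (trapezoid, 1 panel, h=1.3000): 0.264451
R(1,0) (trapezoid, 2 panels, h=0.6500): 0.248007
R(2,0) (trapezoid, 4 panels, h=0.3250): 0.243996
R(1,1) = 0.248007 + (0.248007 − 0.264451)/3 = 0.242526
R(2,1) = 0.243996 + (0.243996 − 0.248007)/3 = 0.242659
R(2,2) = 0.242659 + (0.242659 − 0.242526)/15 = 0.242668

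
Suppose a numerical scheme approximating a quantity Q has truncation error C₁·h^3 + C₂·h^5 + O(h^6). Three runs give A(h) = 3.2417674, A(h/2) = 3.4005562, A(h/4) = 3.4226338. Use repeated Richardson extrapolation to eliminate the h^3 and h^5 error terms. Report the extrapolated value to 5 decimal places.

3.42587

First eliminate the h^3 term (factor 2^3 = 8):
  B₁ = (8·3.4005562 − 3.2417674)/7 = 3.4232403
  B₂ = (8·3.4226338 − 3.4005562)/7 = 3.4257877
Then eliminate the h^5 term (factor 2^5 = 32):
  (32·3.4257877 − 3.4232403)/31 = 3.4258699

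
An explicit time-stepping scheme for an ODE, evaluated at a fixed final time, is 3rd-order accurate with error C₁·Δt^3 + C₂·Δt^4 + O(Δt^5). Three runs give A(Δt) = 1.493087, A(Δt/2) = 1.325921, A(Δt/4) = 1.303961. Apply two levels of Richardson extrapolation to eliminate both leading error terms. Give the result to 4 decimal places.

First eliminate the Δt^3 term (factor 2^3 = 8):
  B₁ = (8·1.325921 − 1.493087)/7 = 1.302040
  B₂ = (8·1.303961 − 1.325921)/7 = 1.300824
Then eliminate the Δt^4 term (factor 2^4 = 16):
  (16·1.300824 − 1.302040)/15 = 1.300743

1.3007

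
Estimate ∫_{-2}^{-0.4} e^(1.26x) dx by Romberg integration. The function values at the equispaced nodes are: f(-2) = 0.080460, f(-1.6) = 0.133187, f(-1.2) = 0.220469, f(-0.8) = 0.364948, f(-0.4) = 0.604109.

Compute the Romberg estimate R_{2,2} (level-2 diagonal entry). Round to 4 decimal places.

0.4156

R_{0,0} (trapezoid, 1 panel, h=1.6000): 0.547655
R_{1,0} (trapezoid, 2 panels, h=0.8000): 0.450203
R_{2,0} (trapezoid, 4 panels, h=0.4000): 0.424355
R_{1,1} = 0.450203 + (0.450203 − 0.547655)/3 = 0.417719
R_{2,1} = 0.424355 + (0.424355 − 0.450203)/3 = 0.415739
R_{2,2} = 0.415739 + (0.415739 − 0.417719)/15 = 0.415607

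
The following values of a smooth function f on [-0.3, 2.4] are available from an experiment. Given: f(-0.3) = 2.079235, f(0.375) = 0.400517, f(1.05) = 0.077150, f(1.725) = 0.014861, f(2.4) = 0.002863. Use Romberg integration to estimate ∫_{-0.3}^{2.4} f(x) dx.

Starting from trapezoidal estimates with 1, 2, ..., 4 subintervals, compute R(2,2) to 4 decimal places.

R(0,0) (trapezoid, 1 panel, h=2.7000): 2.810832
R(1,0) (trapezoid, 2 panels, h=1.3500): 1.509569
R(2,0) (trapezoid, 4 panels, h=0.6750): 1.035164
R(1,1) = 1.509569 + (1.509569 − 2.810832)/3 = 1.075815
R(2,1) = 1.035164 + (1.035164 − 1.509569)/3 = 0.877029
R(2,2) = 0.877029 + (0.877029 − 1.075815)/15 = 0.863777

0.8638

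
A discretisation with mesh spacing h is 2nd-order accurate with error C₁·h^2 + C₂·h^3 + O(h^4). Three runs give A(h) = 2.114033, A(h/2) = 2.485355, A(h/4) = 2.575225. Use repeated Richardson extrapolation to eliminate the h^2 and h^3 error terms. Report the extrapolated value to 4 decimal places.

First eliminate the h^2 term (factor 2^2 = 4):
  B₁ = (4·2.485355 − 2.114033)/3 = 2.609129
  B₂ = (4·2.575225 − 2.485355)/3 = 2.605182
Then eliminate the h^3 term (factor 2^3 = 8):
  (8·2.605182 − 2.609129)/7 = 2.604618

2.6046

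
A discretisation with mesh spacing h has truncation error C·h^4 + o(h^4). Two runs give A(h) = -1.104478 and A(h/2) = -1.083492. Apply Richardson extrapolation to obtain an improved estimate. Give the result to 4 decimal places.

-1.0821

The leading error scales as h^4; refining by a factor of 2 reduces it by 2^4 = 16.
Extrapolated value = (16·A(h/2) − A(h)) / (16 − 1)
= (16·(-1.083492) − (-1.104478)) / 15
= -16.231394 / 15 = -1.082093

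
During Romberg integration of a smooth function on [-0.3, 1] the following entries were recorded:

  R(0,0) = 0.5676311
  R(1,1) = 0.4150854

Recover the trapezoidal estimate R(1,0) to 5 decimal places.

0.45322

From R(1,1) = (4·R(1,0) − R(0,0))/3, solve for R(1,0):
4·R(1,0) = 3·0.4150854 + 0.5676311 = 1.8128873
R(1,0) = 0.4532218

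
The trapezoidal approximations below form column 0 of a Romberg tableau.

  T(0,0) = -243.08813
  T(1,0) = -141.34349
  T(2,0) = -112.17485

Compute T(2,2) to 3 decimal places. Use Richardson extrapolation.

-102.120

T(1,1) = -141.34349 + (-141.34349 − (-243.08813))/3 = -107.42861
T(2,1) = -112.17485 + (-112.17485 − (-141.34349))/3 = -102.45197
T(2,2) = (16·(-102.45197) − (-107.42861)) / 15 = -102.12019
(Column j=1 coincides with Simpson's rule on the same nodes.)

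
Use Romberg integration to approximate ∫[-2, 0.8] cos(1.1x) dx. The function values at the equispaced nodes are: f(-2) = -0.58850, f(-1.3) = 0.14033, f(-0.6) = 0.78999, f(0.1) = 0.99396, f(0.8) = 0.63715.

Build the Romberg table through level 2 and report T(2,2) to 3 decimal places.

T(0,0) (trapezoid, 1 panel, h=2.8000): 0.06811
T(1,0) (trapezoid, 2 panels, h=1.4000): 1.14004
T(2,0) (trapezoid, 4 panels, h=0.7000): 1.36402
T(1,1) = 1.14004 + (1.14004 − 0.06811)/3 = 1.49735
T(2,1) = 1.36402 + (1.36402 − 1.14004)/3 = 1.43868
T(2,2) = 1.43868 + (1.43868 − 1.49735)/15 = 1.43477

1.435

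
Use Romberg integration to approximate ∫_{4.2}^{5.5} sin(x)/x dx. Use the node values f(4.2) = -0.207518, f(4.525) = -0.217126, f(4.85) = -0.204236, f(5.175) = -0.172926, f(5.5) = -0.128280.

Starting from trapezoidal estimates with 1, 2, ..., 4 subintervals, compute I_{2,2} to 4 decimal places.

I_{0,0} (trapezoid, 1 panel, h=1.3000): -0.218269
I_{1,0} (trapezoid, 2 panels, h=0.6500): -0.241888
I_{2,0} (trapezoid, 4 panels, h=0.3250): -0.247711
I_{1,1} = -0.241888 + (-0.241888 − (-0.218269))/3 = -0.249761
I_{2,1} = -0.247711 + (-0.247711 − (-0.241888))/3 = -0.249652
I_{2,2} = -0.249652 + (-0.249652 − (-0.249761))/15 = -0.249645

-0.2496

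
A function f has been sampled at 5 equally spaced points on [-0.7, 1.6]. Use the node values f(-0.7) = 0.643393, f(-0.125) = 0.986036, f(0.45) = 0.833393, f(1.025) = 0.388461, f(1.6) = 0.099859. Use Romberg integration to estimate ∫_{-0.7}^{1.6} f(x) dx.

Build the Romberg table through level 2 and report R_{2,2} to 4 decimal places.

R_{0,0} (trapezoid, 1 panel, h=2.3000): 0.854740
R_{1,0} (trapezoid, 2 panels, h=1.1500): 1.385772
R_{2,0} (trapezoid, 4 panels, h=0.5750): 1.483222
R_{1,1} = 1.385772 + (1.385772 − 0.854740)/3 = 1.562783
R_{2,1} = 1.483222 + (1.483222 − 1.385772)/3 = 1.515705
R_{2,2} = 1.515705 + (1.515705 − 1.562783)/15 = 1.512566

1.5126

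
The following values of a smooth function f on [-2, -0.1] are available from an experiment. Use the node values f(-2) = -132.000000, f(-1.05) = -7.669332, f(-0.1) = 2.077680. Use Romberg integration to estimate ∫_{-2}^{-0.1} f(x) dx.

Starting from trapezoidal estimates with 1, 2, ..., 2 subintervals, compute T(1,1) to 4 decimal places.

-50.8566

T(0,0) (trapezoid, 1 panel, h=1.9000): -123.426204
T(1,0) (trapezoid, 2 panels, h=0.9500): -68.998967
T(1,1) = -68.998967 + (-68.998967 − (-123.426204))/3 = -50.856555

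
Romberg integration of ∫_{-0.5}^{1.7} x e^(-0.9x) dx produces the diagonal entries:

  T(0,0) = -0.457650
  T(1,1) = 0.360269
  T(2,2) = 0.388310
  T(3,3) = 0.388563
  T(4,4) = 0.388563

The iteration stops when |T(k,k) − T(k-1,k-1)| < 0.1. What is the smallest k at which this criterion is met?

|T(1,1) − T(0,0)| = 0.817919 ≥ 0.1
|T(2,2) − T(1,1)| = 0.028041 < 0.1

k = 2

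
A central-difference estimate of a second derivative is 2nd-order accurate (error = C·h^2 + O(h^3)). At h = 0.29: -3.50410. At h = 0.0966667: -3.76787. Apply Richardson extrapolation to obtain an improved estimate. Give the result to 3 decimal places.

The leading error scales as h^2; refining by a factor of 3 reduces it by 3^2 = 9.
Extrapolated value = (9·A(h/3) − A(h)) / (9 − 1)
= (9·(-3.76787) − (-3.50410)) / 8
= -30.40673 / 8 = -3.80084

-3.801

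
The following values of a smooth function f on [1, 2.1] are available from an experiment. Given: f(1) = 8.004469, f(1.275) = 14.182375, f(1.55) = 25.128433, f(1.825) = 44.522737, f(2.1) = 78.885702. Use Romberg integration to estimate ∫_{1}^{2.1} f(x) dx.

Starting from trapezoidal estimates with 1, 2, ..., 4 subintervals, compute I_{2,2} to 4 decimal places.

34.0797

I_{0,0} (trapezoid, 1 panel, h=1.1000): 47.789594
I_{1,0} (trapezoid, 2 panels, h=0.5500): 37.715435
I_{2,0} (trapezoid, 4 panels, h=0.2750): 35.001623
I_{1,1} = 37.715435 + (37.715435 − 47.789594)/3 = 34.357382
I_{2,1} = 35.001623 + (35.001623 − 37.715435)/3 = 34.097019
I_{2,2} = 34.097019 + (34.097019 − 34.357382)/15 = 34.079661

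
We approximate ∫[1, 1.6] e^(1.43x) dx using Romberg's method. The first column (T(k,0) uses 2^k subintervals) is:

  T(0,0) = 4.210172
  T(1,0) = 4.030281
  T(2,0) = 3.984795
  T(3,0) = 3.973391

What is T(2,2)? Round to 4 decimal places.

Richardson extrapolation on the trapezoidal column (denominator 4−1=3):
T(1,1) = (4·4.030281 − 4.210172) / 3 = 3.970317
T(2,1) = 3.984795 + (3.984795 − 4.030281)/3 = 3.969633
T(2,2) = (16·3.969633 − 3.970317) / 15 = 3.969587

3.9696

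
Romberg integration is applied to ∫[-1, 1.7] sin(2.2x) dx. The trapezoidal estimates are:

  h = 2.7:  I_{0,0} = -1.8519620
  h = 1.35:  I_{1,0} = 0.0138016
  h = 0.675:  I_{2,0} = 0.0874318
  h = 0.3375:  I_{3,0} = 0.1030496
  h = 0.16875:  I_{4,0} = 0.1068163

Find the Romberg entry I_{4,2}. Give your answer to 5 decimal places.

0.10806

I_{3,1} = 0.1030496 + (0.1030496 − 0.0874318)/3 = 0.1082555
I_{4,1} = 0.1068163 + (0.1068163 − 0.1030496)/3 = 0.1080719
I_{4,2} = 0.1080719 + (0.1080719 − 0.1082555)/15 = 0.1080597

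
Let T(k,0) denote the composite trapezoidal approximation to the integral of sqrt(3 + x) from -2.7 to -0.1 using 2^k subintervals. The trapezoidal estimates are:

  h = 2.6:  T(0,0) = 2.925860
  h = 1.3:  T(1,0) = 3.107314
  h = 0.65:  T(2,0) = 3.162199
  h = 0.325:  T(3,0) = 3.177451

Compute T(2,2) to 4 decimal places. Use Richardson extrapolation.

T(1,1) = 3.107314 + (3.107314 − 2.925860)/3 = 3.167799
T(2,1) = 3.162199 + (3.162199 − 3.107314)/3 = 3.180494
T(2,2) = (16·3.180494 − 3.167799) / 15 = 3.181340

3.1813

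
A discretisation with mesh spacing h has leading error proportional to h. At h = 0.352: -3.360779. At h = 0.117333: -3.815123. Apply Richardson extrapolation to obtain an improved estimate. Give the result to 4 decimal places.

Extrapolated value = (3·A(h/3) − A(h)) / (3 − 1)
= (3·(-3.815123) − (-3.360779)) / 2
= -8.084590 / 2 = -4.042295

-4.0423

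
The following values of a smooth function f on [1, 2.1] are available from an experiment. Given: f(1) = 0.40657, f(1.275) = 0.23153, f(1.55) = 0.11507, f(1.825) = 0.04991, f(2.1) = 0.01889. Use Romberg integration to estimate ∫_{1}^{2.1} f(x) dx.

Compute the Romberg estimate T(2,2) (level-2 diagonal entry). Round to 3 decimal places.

0.163

T(0,0) (trapezoid, 1 panel, h=1.1000): 0.23400
T(1,0) (trapezoid, 2 panels, h=0.5500): 0.18029
T(2,0) (trapezoid, 4 panels, h=0.2750): 0.16754
T(1,1) = 0.18029 + (0.18029 − 0.23400)/3 = 0.16239
T(2,1) = 0.16754 + (0.16754 − 0.18029)/3 = 0.16329
T(2,2) = 0.16329 + (0.16329 − 0.16239)/15 = 0.16335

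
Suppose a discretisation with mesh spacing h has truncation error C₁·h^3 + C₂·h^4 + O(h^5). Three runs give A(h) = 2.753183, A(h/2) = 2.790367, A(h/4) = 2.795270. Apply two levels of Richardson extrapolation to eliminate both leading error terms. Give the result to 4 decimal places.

First eliminate the h^3 term (factor 2^3 = 8):
  B₁ = (8·2.790367 − 2.753183)/7 = 2.795679
  B₂ = (8·2.795270 − 2.790367)/7 = 2.795970
Then eliminate the h^4 term (factor 2^4 = 16):
  (16·2.795970 − 2.795679)/15 = 2.795989

2.7960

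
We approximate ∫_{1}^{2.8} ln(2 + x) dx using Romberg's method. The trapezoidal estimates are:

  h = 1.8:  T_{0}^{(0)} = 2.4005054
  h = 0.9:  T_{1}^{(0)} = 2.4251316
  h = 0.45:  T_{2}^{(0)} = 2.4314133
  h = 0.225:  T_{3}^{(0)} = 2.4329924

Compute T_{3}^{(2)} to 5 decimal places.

2.43352

Richardson extrapolation on the trapezoidal column (denominator 4−1=3):
T_{2}^{(1)} = 2.4314133 + (2.4314133 − 2.4251316)/3 = 2.4335072
T_{3}^{(1)} = (4·2.4329924 − 2.4314133) / 3 = 2.4335188
T_{3}^{(2)} = (16·2.4335188 − 2.4335072) / 15 = 2.4335196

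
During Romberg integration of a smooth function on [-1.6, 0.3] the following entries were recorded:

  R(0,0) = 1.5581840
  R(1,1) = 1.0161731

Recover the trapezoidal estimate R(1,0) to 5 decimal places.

From R(1,1) = (4·R(1,0) − R(0,0))/3, solve for R(1,0):
4·R(1,0) = 3·1.0161731 + 1.5581840 = 4.6067033
R(1,0) = 1.1516758

1.15168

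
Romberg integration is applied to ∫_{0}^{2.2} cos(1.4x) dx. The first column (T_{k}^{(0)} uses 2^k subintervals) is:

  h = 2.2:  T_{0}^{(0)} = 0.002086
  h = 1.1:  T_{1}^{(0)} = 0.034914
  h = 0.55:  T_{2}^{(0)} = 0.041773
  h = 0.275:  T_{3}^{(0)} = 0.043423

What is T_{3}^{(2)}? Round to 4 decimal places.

0.0440

Richardson extrapolation on the trapezoidal column (denominator 4−1=3):
T_{2}^{(1)} = 0.041773 + (0.041773 − 0.034914)/3 = 0.044059
T_{3}^{(1)} = (4·0.043423 − 0.041773) / 3 = 0.043973
T_{3}^{(2)} = (16·0.043973 − 0.044059) / 15 = 0.043967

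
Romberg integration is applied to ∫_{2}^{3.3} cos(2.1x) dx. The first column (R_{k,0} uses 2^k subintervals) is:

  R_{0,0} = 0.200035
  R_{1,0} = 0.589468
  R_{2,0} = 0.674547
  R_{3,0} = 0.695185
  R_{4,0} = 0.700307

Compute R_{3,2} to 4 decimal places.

0.7020

Richardson extrapolation on the trapezoidal column (denominator 4−1=3):
R_{2,1} = 0.674547 + (0.674547 − 0.589468)/3 = 0.702907
R_{3,1} = 0.695185 + (0.695185 − 0.674547)/3 = 0.702064
R_{3,2} = 0.702064 + (0.702064 − 0.702907)/15 = 0.702008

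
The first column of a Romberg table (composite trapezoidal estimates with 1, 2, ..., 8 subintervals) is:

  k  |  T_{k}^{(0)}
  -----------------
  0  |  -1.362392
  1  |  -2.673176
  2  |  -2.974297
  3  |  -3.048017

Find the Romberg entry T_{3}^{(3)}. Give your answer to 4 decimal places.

T_{1}^{(1)} = (4·(-2.673176) − (-1.362392)) / 3 = -3.110104
T_{2}^{(1)} = (4·(-2.974297) − (-2.673176)) / 3 = -3.074671
T_{3}^{(1)} = -3.048017 + (-3.048017 − (-2.974297))/3 = -3.072590
T_{2}^{(2)} = -3.074671 + (-3.074671 − (-3.110104))/15 = -3.072309
T_{3}^{(2)} = -3.072590 + (-3.072590 − (-3.074671))/15 = -3.072451
T_{3}^{(3)} = -3.072451 + (-3.072451 − (-3.072309))/63 = -3.072453

-3.0725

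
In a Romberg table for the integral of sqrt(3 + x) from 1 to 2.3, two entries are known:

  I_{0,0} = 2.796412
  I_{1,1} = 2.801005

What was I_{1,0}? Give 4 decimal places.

From I_{1,1} = (4·I_{1,0} − I_{0,0})/3, solve for I_{1,0}:
4·I_{1,0} = 3·2.801005 + 2.796412 = 11.199427
I_{1,0} = 2.799857

2.7999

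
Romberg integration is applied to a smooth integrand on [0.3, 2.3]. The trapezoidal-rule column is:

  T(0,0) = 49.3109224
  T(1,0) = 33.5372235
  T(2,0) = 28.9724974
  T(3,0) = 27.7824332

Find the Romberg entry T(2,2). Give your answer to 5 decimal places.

T(1,1) = 33.5372235 + (33.5372235 − 49.3109224)/3 = 28.2793239
T(2,1) = 28.9724974 + (28.9724974 − 33.5372235)/3 = 27.4509220
T(2,2) = 27.4509220 + (27.4509220 − 28.2793239)/15 = 27.3956952

27.39570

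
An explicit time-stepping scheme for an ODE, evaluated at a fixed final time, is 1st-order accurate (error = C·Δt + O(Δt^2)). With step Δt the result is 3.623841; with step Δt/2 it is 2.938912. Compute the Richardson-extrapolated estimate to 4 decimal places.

2.2540

Extrapolated value = (2·A(Δt/2) − A(Δt)) / (2 − 1)
= (2·2.938912 − 3.623841) / 1
= 2.253983 / 1 = 2.253983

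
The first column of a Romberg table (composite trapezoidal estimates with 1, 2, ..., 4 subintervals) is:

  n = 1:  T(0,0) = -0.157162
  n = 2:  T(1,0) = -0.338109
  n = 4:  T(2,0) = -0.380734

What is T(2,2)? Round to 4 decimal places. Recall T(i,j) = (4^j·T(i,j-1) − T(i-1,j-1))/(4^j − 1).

Richardson extrapolation on the trapezoidal column (denominator 4−1=3):
T(1,1) = -0.338109 + (-0.338109 − (-0.157162))/3 = -0.398425
T(2,1) = -0.380734 + (-0.380734 − (-0.338109))/3 = -0.394942
T(2,2) = -0.394942 + (-0.394942 − (-0.398425))/15 = -0.394710
(Column j=1 coincides with Simpson's rule on the same nodes.)

-0.3947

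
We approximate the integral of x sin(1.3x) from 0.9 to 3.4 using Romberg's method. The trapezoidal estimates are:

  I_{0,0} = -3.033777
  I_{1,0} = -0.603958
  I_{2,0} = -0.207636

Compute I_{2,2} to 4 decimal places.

-0.0943

I_{1,1} = (4·(-0.603958) − (-3.033777)) / 3 = 0.205982
I_{2,1} = -0.207636 + (-0.207636 − (-0.603958))/3 = -0.075529
I_{2,2} = (16·(-0.075529) − 0.205982) / 15 = -0.094296
(Column j=1 coincides with Simpson's rule on the same nodes.)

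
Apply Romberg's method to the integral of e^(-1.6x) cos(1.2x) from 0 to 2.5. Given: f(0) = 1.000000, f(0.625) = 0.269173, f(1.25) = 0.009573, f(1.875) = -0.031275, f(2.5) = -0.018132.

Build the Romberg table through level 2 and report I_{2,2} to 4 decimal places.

I_{0,0} (trapezoid, 1 panel, h=2.5000): 1.227335
I_{1,0} (trapezoid, 2 panels, h=1.2500): 0.625634
I_{2,0} (trapezoid, 4 panels, h=0.6250): 0.461503
I_{1,1} = 0.625634 + (0.625634 − 1.227335)/3 = 0.425067
I_{2,1} = 0.461503 + (0.461503 − 0.625634)/3 = 0.406793
I_{2,2} = 0.406793 + (0.406793 − 0.425067)/15 = 0.405575

0.4056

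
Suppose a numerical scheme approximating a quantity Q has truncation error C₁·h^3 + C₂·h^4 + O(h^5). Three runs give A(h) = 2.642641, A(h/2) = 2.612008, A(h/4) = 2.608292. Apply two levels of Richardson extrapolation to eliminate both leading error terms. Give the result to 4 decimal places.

First eliminate the h^3 term (factor 2^3 = 8):
  B₁ = (8·2.612008 − 2.642641)/7 = 2.607632
  B₂ = (8·2.608292 − 2.612008)/7 = 2.607761
Then eliminate the h^4 term (factor 2^4 = 16):
  (16·2.607761 − 2.607632)/15 = 2.607770

2.6078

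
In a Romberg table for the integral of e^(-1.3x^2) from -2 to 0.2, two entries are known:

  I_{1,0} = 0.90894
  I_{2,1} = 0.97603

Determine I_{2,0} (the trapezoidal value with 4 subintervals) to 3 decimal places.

0.959

From I_{2,1} = (4·I_{2,0} − I_{1,0})/3, solve for I_{2,0}:
4·I_{2,0} = 3·0.97603 + 0.90894 = 3.83703
I_{2,0} = 0.95926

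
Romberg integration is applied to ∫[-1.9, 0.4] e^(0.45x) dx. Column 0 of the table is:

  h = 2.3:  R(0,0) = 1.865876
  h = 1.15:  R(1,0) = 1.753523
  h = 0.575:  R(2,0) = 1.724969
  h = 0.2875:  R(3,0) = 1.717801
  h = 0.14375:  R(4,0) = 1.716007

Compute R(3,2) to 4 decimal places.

1.7154

R(2,1) = (4·1.724969 − 1.753523) / 3 = 1.715451
R(3,1) = 1.717801 + (1.717801 − 1.724969)/3 = 1.715412
R(3,2) = (16·1.715412 − 1.715451) / 15 = 1.715409
(Column j=1 coincides with Simpson's rule on the same nodes.)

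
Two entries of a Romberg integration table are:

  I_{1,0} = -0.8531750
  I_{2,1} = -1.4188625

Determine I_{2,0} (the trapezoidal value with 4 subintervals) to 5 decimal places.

-1.27744

From I_{2,1} = (4·I_{2,0} − I_{1,0})/3, solve for I_{2,0}:
4·I_{2,0} = 3·(-1.4188625) + (-0.8531750) = -5.1097625
I_{2,0} = -1.2774406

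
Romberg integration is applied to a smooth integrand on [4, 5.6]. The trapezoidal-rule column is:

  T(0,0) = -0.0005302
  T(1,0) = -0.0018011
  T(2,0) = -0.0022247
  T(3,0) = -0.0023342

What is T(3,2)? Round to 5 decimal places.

T(2,1) = (4·(-0.0022247) − (-0.0018011)) / 3 = -0.0023659
T(3,1) = -0.0023342 + (-0.0023342 − (-0.0022247))/3 = -0.0023707
T(3,2) = (16·(-0.0023707) − (-0.0023659)) / 15 = -0.0023710
(Column j=1 coincides with Simpson's rule on the same nodes.)

-0.00237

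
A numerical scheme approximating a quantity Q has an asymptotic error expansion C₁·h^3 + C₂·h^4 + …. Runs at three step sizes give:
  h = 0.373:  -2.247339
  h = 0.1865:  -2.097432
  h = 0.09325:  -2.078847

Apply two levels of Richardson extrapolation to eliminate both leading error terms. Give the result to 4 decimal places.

-2.0762

First eliminate the h^3 term (factor 2^3 = 8):
  B₁ = (8·(-2.097432) − (-2.247339))/7 = -2.076017
  B₂ = (8·(-2.078847) − (-2.097432))/7 = -2.076192
Then eliminate the h^4 term (factor 2^4 = 16):
  (16·(-2.076192) − (-2.076017))/15 = -2.076204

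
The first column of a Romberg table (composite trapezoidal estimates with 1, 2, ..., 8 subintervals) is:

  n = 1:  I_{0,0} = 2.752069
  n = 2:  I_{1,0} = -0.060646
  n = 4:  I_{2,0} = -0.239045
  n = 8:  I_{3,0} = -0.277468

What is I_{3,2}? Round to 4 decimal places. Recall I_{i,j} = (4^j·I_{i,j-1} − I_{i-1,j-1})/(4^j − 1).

Richardson extrapolation on the trapezoidal column (denominator 4−1=3):
I_{2,1} = (4·(-0.239045) − (-0.060646)) / 3 = -0.298511
I_{3,1} = -0.277468 + (-0.277468 − (-0.239045))/3 = -0.290276
I_{3,2} = (16·(-0.290276) − (-0.298511)) / 15 = -0.289727
(Column j=1 coincides with Simpson's rule on the same nodes.)

-0.2897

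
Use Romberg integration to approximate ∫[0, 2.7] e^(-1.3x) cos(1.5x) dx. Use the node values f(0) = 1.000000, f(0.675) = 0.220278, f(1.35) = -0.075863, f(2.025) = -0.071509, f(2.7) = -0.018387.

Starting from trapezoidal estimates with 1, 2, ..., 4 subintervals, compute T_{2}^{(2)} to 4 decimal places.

0.3216

T_{0}^{(0)} (trapezoid, 1 panel, h=2.7000): 1.325178
T_{1}^{(0)} (trapezoid, 2 panels, h=1.3500): 0.560174
T_{2}^{(0)} (trapezoid, 4 panels, h=0.6750): 0.380506
T_{1}^{(1)} = 0.560174 + (0.560174 − 1.325178)/3 = 0.305173
T_{2}^{(1)} = 0.380506 + (0.380506 − 0.560174)/3 = 0.320617
T_{2}^{(2)} = 0.320617 + (0.320617 − 0.305173)/15 = 0.321647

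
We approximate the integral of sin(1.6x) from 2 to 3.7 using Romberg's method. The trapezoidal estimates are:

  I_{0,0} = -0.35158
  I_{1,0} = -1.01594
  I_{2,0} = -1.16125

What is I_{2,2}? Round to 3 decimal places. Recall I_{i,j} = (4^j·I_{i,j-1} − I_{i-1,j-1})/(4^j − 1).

-1.208

I_{1,1} = (4·(-1.01594) − (-0.35158)) / 3 = -1.23739
I_{2,1} = -1.16125 + (-1.16125 − (-1.01594))/3 = -1.20969
I_{2,2} = (16·(-1.20969) − (-1.23739)) / 15 = -1.20784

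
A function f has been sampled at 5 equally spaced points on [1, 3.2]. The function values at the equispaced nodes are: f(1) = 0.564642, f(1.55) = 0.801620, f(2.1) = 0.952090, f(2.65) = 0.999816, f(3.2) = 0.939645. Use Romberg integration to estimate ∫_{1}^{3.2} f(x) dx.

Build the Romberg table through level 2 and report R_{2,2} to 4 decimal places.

1.9458

R_{0,0} (trapezoid, 1 panel, h=2.2000): 1.654716
R_{1,0} (trapezoid, 2 panels, h=1.1000): 1.874657
R_{2,0} (trapezoid, 4 panels, h=0.5500): 1.928118
R_{1,1} = 1.874657 + (1.874657 − 1.654716)/3 = 1.947971
R_{2,1} = 1.928118 + (1.928118 − 1.874657)/3 = 1.945938
R_{2,2} = 1.945938 + (1.945938 − 1.947971)/15 = 1.945802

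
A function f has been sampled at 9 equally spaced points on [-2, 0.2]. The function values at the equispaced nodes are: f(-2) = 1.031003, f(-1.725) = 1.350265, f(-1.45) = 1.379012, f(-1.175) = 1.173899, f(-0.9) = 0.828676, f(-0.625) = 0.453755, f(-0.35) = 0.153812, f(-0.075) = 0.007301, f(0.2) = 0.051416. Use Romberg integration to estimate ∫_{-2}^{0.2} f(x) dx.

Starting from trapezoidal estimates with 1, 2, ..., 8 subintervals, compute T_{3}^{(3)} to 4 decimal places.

1.6268

T_{0}^{(0)} (trapezoid, 1 panel, h=2.2000): 1.190661
T_{1}^{(0)} (trapezoid, 2 panels, h=1.1000): 1.506874
T_{2}^{(0)} (trapezoid, 4 panels, h=0.5500): 1.596490
T_{3}^{(0)} (trapezoid, 8 panels, h=0.2750): 1.619181
T_{1}^{(1)} = 1.506874 + (1.506874 − 1.190661)/3 = 1.612278
T_{2}^{(1)} = 1.596490 + (1.596490 − 1.506874)/3 = 1.626362
T_{3}^{(1)} = 1.619181 + (1.619181 − 1.596490)/3 = 1.626745
T_{2}^{(2)} = 1.626362 + (1.626362 − 1.612278)/15 = 1.627301
T_{3}^{(2)} = 1.626745 + (1.626745 − 1.626362)/15 = 1.626771
T_{3}^{(3)} = 1.626771 + (1.626771 − 1.627301)/63 = 1.626763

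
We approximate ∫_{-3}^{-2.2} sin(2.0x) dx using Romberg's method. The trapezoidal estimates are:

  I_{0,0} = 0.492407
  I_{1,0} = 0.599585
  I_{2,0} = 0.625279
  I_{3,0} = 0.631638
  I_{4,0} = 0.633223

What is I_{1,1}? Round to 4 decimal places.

Richardson extrapolation on the trapezoidal column (denominator 4−1=3):
I_{1,1} = 0.599585 + (0.599585 − 0.492407)/3 = 0.635311

0.6353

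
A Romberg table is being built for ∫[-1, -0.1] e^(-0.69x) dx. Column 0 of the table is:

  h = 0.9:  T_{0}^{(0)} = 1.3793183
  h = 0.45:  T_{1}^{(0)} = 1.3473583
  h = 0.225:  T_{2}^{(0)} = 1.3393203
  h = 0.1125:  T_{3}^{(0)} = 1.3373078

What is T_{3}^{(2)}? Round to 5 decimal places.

Richardson extrapolation on the trapezoidal column (denominator 4−1=3):
T_{2}^{(1)} = (4·1.3393203 − 1.3473583) / 3 = 1.3366410
T_{3}^{(1)} = 1.3373078 + (1.3373078 − 1.3393203)/3 = 1.3366370
T_{3}^{(2)} = 1.3366370 + (1.3366370 − 1.3366410)/15 = 1.3366367

1.33664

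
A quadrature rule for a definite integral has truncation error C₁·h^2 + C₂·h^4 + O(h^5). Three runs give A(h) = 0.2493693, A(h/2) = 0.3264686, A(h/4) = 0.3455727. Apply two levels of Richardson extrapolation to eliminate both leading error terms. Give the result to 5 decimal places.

0.35193

First eliminate the h^2 term (factor 2^2 = 4):
  B₁ = (4·0.3264686 − 0.2493693)/3 = 0.3521684
  B₂ = (4·0.3455727 − 0.3264686)/3 = 0.3519407
Then eliminate the h^4 term (factor 2^4 = 16):
  (16·0.3519407 − 0.3521684)/15 = 0.3519255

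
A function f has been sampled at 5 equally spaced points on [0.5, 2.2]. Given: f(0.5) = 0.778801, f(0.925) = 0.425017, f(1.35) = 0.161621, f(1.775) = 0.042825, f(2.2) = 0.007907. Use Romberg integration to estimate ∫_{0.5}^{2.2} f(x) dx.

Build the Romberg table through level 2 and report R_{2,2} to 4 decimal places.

R_{0,0} (trapezoid, 1 panel, h=1.7000): 0.668702
R_{1,0} (trapezoid, 2 panels, h=0.8500): 0.471729
R_{2,0} (trapezoid, 4 panels, h=0.4250): 0.434697
R_{1,1} = 0.471729 + (0.471729 − 0.668702)/3 = 0.406071
R_{2,1} = 0.434697 + (0.434697 − 0.471729)/3 = 0.422353
R_{2,2} = 0.422353 + (0.422353 − 0.406071)/15 = 0.423438

0.4234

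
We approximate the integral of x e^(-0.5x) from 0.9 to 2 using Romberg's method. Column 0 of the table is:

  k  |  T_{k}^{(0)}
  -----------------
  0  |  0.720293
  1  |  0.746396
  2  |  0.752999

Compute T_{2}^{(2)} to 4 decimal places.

0.7552

T_{1}^{(1)} = 0.746396 + (0.746396 − 0.720293)/3 = 0.755097
T_{2}^{(1)} = (4·0.752999 − 0.746396) / 3 = 0.755200
T_{2}^{(2)} = (16·0.755200 − 0.755097) / 15 = 0.755207
(Column j=1 coincides with Simpson's rule on the same nodes.)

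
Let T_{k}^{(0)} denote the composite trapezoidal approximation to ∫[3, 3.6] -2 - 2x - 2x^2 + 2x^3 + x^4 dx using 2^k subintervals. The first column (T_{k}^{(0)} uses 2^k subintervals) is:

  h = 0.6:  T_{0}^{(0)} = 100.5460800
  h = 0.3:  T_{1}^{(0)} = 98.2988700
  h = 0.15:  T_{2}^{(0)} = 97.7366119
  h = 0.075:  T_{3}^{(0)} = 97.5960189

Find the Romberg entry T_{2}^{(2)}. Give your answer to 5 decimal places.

Richardson extrapolation on the trapezoidal column (denominator 4−1=3):
T_{1}^{(1)} = (4·98.2988700 − 100.5460800) / 3 = 97.5498000
T_{2}^{(1)} = (4·97.7366119 − 98.2988700) / 3 = 97.5491925
T_{2}^{(2)} = (16·97.5491925 − 97.5498000) / 15 = 97.5491520
(Column j=1 coincides with Simpson's rule on the same nodes.)

97.54915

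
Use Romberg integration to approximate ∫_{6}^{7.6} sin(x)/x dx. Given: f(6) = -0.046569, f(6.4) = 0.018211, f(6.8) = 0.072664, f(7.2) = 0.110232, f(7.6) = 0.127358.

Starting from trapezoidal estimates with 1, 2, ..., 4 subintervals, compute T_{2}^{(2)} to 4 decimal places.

T_{0}^{(0)} (trapezoid, 1 panel, h=1.6000): 0.064631
T_{1}^{(0)} (trapezoid, 2 panels, h=0.8000): 0.090447
T_{2}^{(0)} (trapezoid, 4 panels, h=0.4000): 0.096601
T_{1}^{(1)} = 0.090447 + (0.090447 − 0.064631)/3 = 0.099052
T_{2}^{(1)} = 0.096601 + (0.096601 − 0.090447)/3 = 0.098652
T_{2}^{(2)} = 0.098652 + (0.098652 − 0.099052)/15 = 0.098625

0.0986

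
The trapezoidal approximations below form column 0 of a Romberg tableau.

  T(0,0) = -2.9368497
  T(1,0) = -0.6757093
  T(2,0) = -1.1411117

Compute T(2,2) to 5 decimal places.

T(1,1) = -0.6757093 + (-0.6757093 − (-2.9368497))/3 = 0.0780042
T(2,1) = (4·(-1.1411117) − (-0.6757093)) / 3 = -1.2962458
T(2,2) = (16·(-1.2962458) − 0.0780042) / 15 = -1.3878625
(Column j=1 coincides with Simpson's rule on the same nodes.)

-1.38786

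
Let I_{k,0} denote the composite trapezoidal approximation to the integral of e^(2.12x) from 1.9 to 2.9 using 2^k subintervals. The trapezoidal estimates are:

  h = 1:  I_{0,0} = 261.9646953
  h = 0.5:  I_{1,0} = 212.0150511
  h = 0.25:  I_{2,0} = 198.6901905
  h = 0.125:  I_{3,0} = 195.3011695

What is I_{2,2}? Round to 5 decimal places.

Richardson extrapolation on the trapezoidal column (denominator 4−1=3):
I_{1,1} = (4·212.0150511 − 261.9646953) / 3 = 195.3651697
I_{2,1} = (4·198.6901905 − 212.0150511) / 3 = 194.2485703
I_{2,2} = 194.2485703 + (194.2485703 − 195.3651697)/15 = 194.1741303
(Column j=1 coincides with Simpson's rule on the same nodes.)

194.17413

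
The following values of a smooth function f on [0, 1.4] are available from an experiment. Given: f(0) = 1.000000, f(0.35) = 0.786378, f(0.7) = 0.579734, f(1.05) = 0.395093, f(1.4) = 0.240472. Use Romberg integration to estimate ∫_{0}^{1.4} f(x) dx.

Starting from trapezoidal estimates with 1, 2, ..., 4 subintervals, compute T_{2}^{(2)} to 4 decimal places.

0.8314

T_{0}^{(0)} (trapezoid, 1 panel, h=1.4000): 0.868330
T_{1}^{(0)} (trapezoid, 2 panels, h=0.7000): 0.839979
T_{2}^{(0)} (trapezoid, 4 panels, h=0.3500): 0.833504
T_{1}^{(1)} = 0.839979 + (0.839979 − 0.868330)/3 = 0.830529
T_{2}^{(1)} = 0.833504 + (0.833504 − 0.839979)/3 = 0.831346
T_{2}^{(2)} = 0.831346 + (0.831346 − 0.830529)/15 = 0.831400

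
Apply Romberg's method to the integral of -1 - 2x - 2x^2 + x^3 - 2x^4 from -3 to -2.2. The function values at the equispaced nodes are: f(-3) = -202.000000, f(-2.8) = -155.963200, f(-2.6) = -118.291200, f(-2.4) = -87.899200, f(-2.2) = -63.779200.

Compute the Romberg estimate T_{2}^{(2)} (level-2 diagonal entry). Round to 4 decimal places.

-98.5204

T_{0}^{(0)} (trapezoid, 1 panel, h=0.8000): -106.311680
T_{1}^{(0)} (trapezoid, 2 panels, h=0.4000): -100.472320
T_{2}^{(0)} (trapezoid, 4 panels, h=0.2000): -99.008640
T_{1}^{(1)} = -100.472320 + (-100.472320 − (-106.311680))/3 = -98.525867
T_{2}^{(1)} = -99.008640 + (-99.008640 − (-100.472320))/3 = -98.520747
T_{2}^{(2)} = -98.520747 + (-98.520747 − (-98.525867))/15 = -98.520406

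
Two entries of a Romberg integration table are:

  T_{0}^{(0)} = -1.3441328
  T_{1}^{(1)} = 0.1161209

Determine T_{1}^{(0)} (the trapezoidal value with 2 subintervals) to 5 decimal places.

From T_{1}^{(1)} = (4·T_{1}^{(0)} − T_{0}^{(0)})/3, solve for T_{1}^{(0)}:
4·T_{1}^{(0)} = 3·0.1161209 + (-1.3441328) = -0.9957701
T_{1}^{(0)} = -0.2489425

-0.24894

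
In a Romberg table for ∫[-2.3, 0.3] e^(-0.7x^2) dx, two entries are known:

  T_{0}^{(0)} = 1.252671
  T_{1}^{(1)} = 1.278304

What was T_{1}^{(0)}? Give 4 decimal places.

1.2719

From T_{1}^{(1)} = (4·T_{1}^{(0)} − T_{0}^{(0)})/3, solve for T_{1}^{(0)}:
4·T_{1}^{(0)} = 3·1.278304 + 1.252671 = 5.087583
T_{1}^{(0)} = 1.271896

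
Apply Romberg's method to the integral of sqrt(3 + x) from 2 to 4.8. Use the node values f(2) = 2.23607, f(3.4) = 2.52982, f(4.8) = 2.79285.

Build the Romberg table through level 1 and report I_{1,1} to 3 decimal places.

7.069

I_{0,0} (trapezoid, 1 panel, h=2.8000): 7.04049
I_{1,0} (trapezoid, 2 panels, h=1.4000): 7.06199
I_{1,1} = 7.06199 + (7.06199 − 7.04049)/3 = 7.06916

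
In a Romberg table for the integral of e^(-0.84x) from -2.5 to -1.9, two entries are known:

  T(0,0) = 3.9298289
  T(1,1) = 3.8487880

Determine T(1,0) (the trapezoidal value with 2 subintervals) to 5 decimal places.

From T(1,1) = (4·T(1,0) − T(0,0))/3, solve for T(1,0):
4·T(1,0) = 3·3.8487880 + 3.9298289 = 15.4761929
T(1,0) = 3.8690482

3.86905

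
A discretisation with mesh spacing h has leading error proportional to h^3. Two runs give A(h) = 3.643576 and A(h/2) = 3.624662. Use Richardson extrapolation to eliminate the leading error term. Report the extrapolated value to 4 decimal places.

Extrapolated value = (8·A(h/2) − A(h)) / (8 − 1)
= (8·3.624662 − 3.643576) / 7
= 25.353720 / 7 = 3.621960

3.6220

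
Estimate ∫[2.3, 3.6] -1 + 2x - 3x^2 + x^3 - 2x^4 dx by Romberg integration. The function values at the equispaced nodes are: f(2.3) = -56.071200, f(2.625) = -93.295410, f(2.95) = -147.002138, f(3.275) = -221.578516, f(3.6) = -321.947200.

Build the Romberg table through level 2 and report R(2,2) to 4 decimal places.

R(0,0) (trapezoid, 1 panel, h=1.3000): -245.711960
R(1,0) (trapezoid, 2 panels, h=0.6500): -218.407370
R(2,0) (trapezoid, 4 panels, h=0.3250): -211.537711
R(1,1) = -218.407370 + (-218.407370 − (-245.711960))/3 = -209.305840
R(2,1) = -211.537711 + (-211.537711 − (-218.407370))/3 = -209.247825
R(2,2) = -209.247825 + (-209.247825 − (-209.305840))/15 = -209.243957

-209.2440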